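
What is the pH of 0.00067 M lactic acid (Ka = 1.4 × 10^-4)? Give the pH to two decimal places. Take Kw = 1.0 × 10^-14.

CH3CH(OH)COOH ⇌ CH3CH(OH)COO- + H+
Let x = [H+] at equilibrium. Ka = x²/(0.00067 − x).
The 5% rule fails; solving x² + Ka·x − Ka·C₀ = 0 exactly:
x = [−0.00014 + √(0.00014² + 3.75e-07)]/2 = 2.44 × 10^-4 M
pH = −log[H+] = −log(2.44 × 10^-4) = 3.61

pH = 3.61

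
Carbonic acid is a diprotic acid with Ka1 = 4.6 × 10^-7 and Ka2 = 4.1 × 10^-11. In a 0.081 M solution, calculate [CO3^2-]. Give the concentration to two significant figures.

4.1 × 10^-11 M

First ionization gives [H+] ≈ [HCO3-] = 1.93 × 10^-4 M.
Second step: Ka2 = [H+][CO3^2-]/[HCO3-] ≈ [CO3^2-] (since [H+] ≈ [HCO3-]).
So [CO3^2-] ≈ Ka2.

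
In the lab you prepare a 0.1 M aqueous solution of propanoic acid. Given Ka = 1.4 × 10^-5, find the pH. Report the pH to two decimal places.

pH = 2.93

CH3CH2COOH ⇌ CH3CH2COO- + H+
Let x = [H+] at equilibrium. Ka = x²/(0.1 − x).
Neglecting x in the denominator: x = √(1.4 × 10^-5 × 0.1) = 1.18 × 10^-3 M
(x/C₀ = 1.2% < 5%, so the approximation holds.)
pH = −log[H+] = −log(1.18 × 10^-3) = 2.93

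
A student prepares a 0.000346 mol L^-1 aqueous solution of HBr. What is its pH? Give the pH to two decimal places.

pH = 3.46

HBr is a strong acid and dissociates completely, so [H+] = 0.000346 M.
pH = -log(0.000346) = 3.46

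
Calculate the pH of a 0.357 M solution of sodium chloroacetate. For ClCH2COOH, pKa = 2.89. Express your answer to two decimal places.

ClCH2COO- is the conjugate base of the weak acid ClCH2COOH.
Ka = 10^(−2.89) = 1.29 × 10^-3
Kb = Kw/Ka = 1.0×10^-14 / 1.29 × 10^-3 = 7.75 × 10^-12
Kb = x²/(0.357 − x) = 7.75 × 10^-12
Since Kb ≪ C₀, x ≈ √(Kb·C₀) = 1.66 × 10^-6 M.
Check: 0.00047% ionized — well under 5%, approximation valid.
pOH = −log(1.66 × 10^-6) = 5.78; pH = 14.00 − 5.78 = 8.22

pH = 8.22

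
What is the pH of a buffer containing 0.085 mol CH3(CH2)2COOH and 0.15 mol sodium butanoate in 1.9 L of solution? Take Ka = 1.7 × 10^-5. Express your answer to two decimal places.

pKa = −log(1.7 × 10^-5) = 4.770
Using pH = pKa + log([base]/[acid]) with [base]/[acid] = 0.15/0.085:
pH = 4.770 + (+0.247) = 5.02

pH = 5.02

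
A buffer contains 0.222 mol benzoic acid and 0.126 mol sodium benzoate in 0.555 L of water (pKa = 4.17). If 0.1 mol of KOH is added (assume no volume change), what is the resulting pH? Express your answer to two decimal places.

OH- converts C6H5COOH to C6H5COO-: C6H5COOH → 0.122 mol, C6H5COO- → 0.226 mol.
Henderson–Hasselbalch with mole ratio 0.226/0.122: pH = 4.17 + (+0.268)

pH = 4.44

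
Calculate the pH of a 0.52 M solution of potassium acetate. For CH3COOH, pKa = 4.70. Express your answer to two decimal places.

pH = 9.21

CH3COO- is the conjugate base of the weak acid CH3COOH.
Ka = 10^(−4.70) = 2.00 × 10^-5
Kb = Kw/Ka = 1.0×10^-14 / 2.00 × 10^-5 = 5.00 × 10^-10
From the ICE table, Kb = x²/(0.52 − x) = 5.00 × 10^-10.
Since Kb ≪ C₀, x ≈ √(Kb·C₀) = 1.61 × 10^-5 M.
pOH = 4.79, so pH = 14.00 − pOH = 9.21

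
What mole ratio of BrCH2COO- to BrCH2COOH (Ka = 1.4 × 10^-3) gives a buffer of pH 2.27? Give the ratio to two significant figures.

ratio = 0.26

pKa = -log(1.4 × 10^-3) = 2.854
pH = pKa + log(r) ⇒ log(r) = 2.27 − 2.854 = -0.584
r = [BrCH2COO-]/[BrCH2COOH] = 10^(-0.584) = 0.261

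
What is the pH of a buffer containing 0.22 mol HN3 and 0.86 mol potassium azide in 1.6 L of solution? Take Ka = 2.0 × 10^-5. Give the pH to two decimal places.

pKa = −log(2.0 × 10^-5) = 4.699
Using pH = pKa + log([base]/[acid]) with [base]/[acid] = 0.86/0.22:
pH = 4.699 + (+0.592) = 5.29

pH = 5.29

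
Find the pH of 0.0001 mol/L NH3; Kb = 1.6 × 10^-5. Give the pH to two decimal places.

NH3 + H2O ⇌ NH4+ + OH-
Let x = [OH-] at equilibrium. Kb = x²/(0.0001 − x).
Here C₀/Kb ≈ 6.25, so the small-x approximation fails. Use the quadratic:
x = (−Kb + √(Kb² + 4·Kb·C₀))/2 = 3.28 × 10^-5 M
pOH = −log(3.28 × 10^-5) = 4.48; pH = 14.00 − 4.48 = 9.52

pH = 9.52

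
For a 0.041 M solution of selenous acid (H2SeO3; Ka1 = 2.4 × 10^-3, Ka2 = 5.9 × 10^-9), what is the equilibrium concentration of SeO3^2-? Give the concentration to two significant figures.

First ionization gives [H+] ≈ [HSeO3-] = 8.79 × 10^-3 M.
Second step: Ka2 = [H+][SeO3^2-]/[HSeO3-] ≈ [SeO3^2-] (since [H+] ≈ [HSeO3-]).
So [SeO3^2-] ≈ Ka2.

5.9 × 10^-9 M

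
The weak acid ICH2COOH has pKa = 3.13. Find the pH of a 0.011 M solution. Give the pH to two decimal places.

ICH2COOH ⇌ ICH2COO- + H+
Ka = 10^(−3.13) = 7.41 × 10^-4
Ka = x²/(0.011 − x) = 7.41 × 10^-4
The 5% rule fails; solving x² + Ka·x − Ka·C₀ = 0 exactly:
x = [−0.000741 + √(0.000741² + 3.26e-05)]/2 = 2.51 × 10^-3 M
pH = −log[H+] = −log(2.51 × 10^-3) = 2.60

pH = 2.60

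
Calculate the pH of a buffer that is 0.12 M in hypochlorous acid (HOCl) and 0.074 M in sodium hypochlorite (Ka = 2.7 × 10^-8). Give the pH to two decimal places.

pH = 7.36

pKa = −log(2.7 × 10^-8) = 7.569
Henderson–Hasselbalch: pH = pKa + log([OCl-]/[HOCl]) = 7.569 + log(0.074/0.12)
pH = 7.569 + (-0.210) = 7.36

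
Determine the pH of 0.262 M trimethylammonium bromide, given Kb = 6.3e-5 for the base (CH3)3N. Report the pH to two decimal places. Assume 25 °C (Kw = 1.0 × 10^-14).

(CH3)3NH+ is the conjugate acid of the weak base (CH3)3N.
Ka = Kw/Kb = 1.0×10^-14 / 6.3 × 10^-5 = 1.59 × 10^-10
Ka = [H+]²/(0.262 − [H+]) = 1.59 × 10^-10
Since Ka ≪ C₀, [H+] ≈ √(Ka·C₀) = 6.45 × 10^-6 M.
pH = −log[H+] = −log(6.45 × 10^-6) = 5.19

pH = 5.19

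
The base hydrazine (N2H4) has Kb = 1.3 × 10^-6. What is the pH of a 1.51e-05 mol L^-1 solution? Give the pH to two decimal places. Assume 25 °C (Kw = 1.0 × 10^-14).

pH = 8.58

N2H4 + H2O ⇌ N2H5+ + OH-
Kb = x²/(1.51e-05 − x) = 1.3 × 10^-6
x is not negligible relative to C₀; solve x² + 1.3e-06·x − 1.96e-11 = 0.
x = [−1.3e-06 + √(1.3e-06² + 7.85e-11)]/2 = 3.83 × 10^-6 M
pOH = 5.42, so pH = 14.00 − pOH = 8.58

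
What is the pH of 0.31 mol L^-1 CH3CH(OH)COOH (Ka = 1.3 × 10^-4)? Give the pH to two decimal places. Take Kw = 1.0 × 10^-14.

CH3CH(OH)COOH ⇌ CH3CH(OH)COO- + H+
Let x = [H+] at equilibrium. Ka = x²/(0.31 − x).
Neglecting x in the denominator: x = √(1.3 × 10^-4 × 0.31) = 6.35 × 10^-3 M
pH = −log[H+] = −log(6.35 × 10^-3) = 2.20

pH = 2.20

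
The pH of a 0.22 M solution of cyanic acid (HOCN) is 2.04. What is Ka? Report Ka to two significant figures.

[H+] = 10^(-2.04) = 9.12 × 10^-3 M
At equilibrium [HA] = 0.22 − 9.12 × 10^-3 = 2.11 × 10^-1 M
Ka = [H+][A-]/[HA] = (9.12 × 10^-3)² / 2.11 × 10^-1 = 3.9 × 10^-4

Ka = 3.9 × 10^-4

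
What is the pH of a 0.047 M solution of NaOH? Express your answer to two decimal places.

NaOH is a strong base; [OH-] = 0.047 M.
pOH = -log(0.047) = 1.33
pH = 14.00 - 1.33 = 12.67

pH = 12.67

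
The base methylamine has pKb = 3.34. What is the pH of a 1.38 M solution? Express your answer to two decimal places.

pH = 12.40

CH3NH2 + H2O ⇌ CH3NH3+ + OH-
Kb = 10^(−3.34) = 4.57 × 10^-4
From the ICE table, Kb = [OH-]²/(1.38 − [OH-]) = 4.57 × 10^-4.
Neglecting [OH-] in the denominator: [OH-] = √(4.57 × 10^-4 × 1.38) = 2.51 × 10^-2 M
pOH = 1.60, so pH = 14.00 − pOH = 12.40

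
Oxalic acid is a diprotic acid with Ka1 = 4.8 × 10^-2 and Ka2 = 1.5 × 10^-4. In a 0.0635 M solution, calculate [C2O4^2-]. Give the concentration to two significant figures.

First ionization gives [H+] ≈ [HC2O4-] = 3.62 × 10^-2 M.
Second step: Ka2 = [H+][C2O4^2-]/[HC2O4-] ≈ [C2O4^2-] (since [H+] ≈ [HC2O4-]).
So [C2O4^2-] ≈ Ka2.

1.5 × 10^-4 M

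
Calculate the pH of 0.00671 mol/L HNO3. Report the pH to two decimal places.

pH = 2.17

HNO3 is a strong acid and dissociates completely, so [H+] = 0.00671 M.
pH = -log(0.00671) = 2.17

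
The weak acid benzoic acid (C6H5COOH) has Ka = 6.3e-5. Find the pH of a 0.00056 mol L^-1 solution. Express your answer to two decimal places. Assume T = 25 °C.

pH = 3.80

C6H5COOH ⇌ C6H5COO- + H+
Let x = [H+] at equilibrium. Ka = x²/(0.00056 − x).
Here C₀/Ka ≈ 8.89, so the small-x approximation fails. Use the quadratic:
x = [−6.3e-05 + √(6.3e-05² + 1.41e-07)]/2 = 1.59 × 10^-4 M
pH = −log(1.59 × 10^-4) = 3.80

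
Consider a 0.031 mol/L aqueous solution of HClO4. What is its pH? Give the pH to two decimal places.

HClO4 is a strong acid and dissociates completely, so [H+] = 0.031 M.
pH = -log(0.031) = 1.51

pH = 1.51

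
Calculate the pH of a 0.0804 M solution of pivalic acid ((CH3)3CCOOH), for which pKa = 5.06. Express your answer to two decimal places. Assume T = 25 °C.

pH = 3.08

(CH3)3CCOOH ⇌ (CH3)3CCOO- + H+
Ka = 10^(−5.06) = 8.71 × 10^-6
Ka = [H+]²/(0.0804 − [H+]) = 8.71 × 10^-6
Neglecting [H+] in the denominator: [H+] = √(8.71 × 10^-6 × 0.0804) = 8.37 × 10^-4 M
pH = −log[H+] = −log(8.37 × 10^-4) = 3.08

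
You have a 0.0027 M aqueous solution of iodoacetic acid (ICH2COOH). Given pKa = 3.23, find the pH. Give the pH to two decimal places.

pH = 3.00

ICH2COOH ⇌ ICH2COO- + H+
Ka = 10^(−3.23) = 5.89 × 10^-4
Ka = [H+]²/(0.0027 − [H+]) = 5.89 × 10^-4
The 5% rule fails; solving [H+]² + Ka·[H+] − Ka·C₀ = 0 exactly:
[H+] = (−Ka + √(Ka² + 4·Ka·C₀))/2 = 1.00 × 10^-3 M
pH = −log[H+] = −log(1.00 × 10^-3) = 3.00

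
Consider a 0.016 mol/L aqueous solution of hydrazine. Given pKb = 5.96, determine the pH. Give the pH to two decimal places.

N2H4 + H2O ⇌ N2H5+ + OH-
Kb = 10^(−5.96) = 1.10 × 10^-6
Let x = [OH-] at equilibrium. Kb = x²/(0.016 − x).
Neglecting x in the denominator: x = √(1.10 × 10^-6 × 0.016) = 1.33 × 10^-4 M
(x/C₀ = 0.83% < 5%, so the approximation holds.)
pOH = 3.88, so pH = 14.00 − pOH = 10.12

pH = 10.12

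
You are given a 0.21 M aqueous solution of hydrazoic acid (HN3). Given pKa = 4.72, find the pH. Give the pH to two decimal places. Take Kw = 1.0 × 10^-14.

HN3 ⇌ N3- + H+
Ka = 10^(−4.72) = 1.91 × 10^-5
From the ICE table, Ka = [H+]²/(0.21 − [H+]) = 1.91 × 10^-5.
Assume [H+] ≪ 0.21: [H+] ≈ √(1.91 × 10^-5 × 0.21) = 2.00 × 10^-3 M
pH = −log(2.00 × 10^-3) = 2.70

pH = 2.70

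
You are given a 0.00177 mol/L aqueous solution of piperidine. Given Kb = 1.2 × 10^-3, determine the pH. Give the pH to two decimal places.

pH = 10.99

C5H10NH + H2O ⇌ C5H10NH2+ + OH-
From the ICE table, Kb = [OH-]²/(0.00177 − [OH-]) = 1.2 × 10^-3.
[OH-] is not negligible relative to C₀; solve [OH-]² + 0.0012·[OH-] − 2.12e-06 = 0.
[OH-] = [−0.0012 + √(0.0012² + 8.5e-06)]/2 = 9.76 × 10^-4 M
pOH = −log(9.76 × 10^-4) = 3.01; pH = 14.00 − 3.01 = 10.99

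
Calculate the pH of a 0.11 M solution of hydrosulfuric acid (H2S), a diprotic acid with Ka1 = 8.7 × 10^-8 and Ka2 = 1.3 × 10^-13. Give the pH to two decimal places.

pH = 4.01

Since Ka1 ≫ Ka2, the first ionization dominates [H+].
Ka1 = x²/(0.11 − x) = 8.7 × 10^-8
x ≈ √(8.7 × 10^-8 × 0.11) = 9.78 × 10^-5 M
pH = −log(9.78 × 10^-5) = 4.01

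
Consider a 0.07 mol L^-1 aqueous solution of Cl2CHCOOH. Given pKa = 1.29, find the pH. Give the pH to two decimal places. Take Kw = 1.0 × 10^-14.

Cl2CHCOOH ⇌ Cl2CHCOO- + H+
Ka = 10^(−1.29) = 5.13 × 10^-2
Let x = [H+] at equilibrium. Ka = x²/(0.07 − x).
The 5% rule fails; solving x² + Ka·x − Ka·C₀ = 0 exactly:
x = [−0.0513 + √(0.0513² + 0.0144)]/2 = 3.95 × 10^-2 M
pH = −log(3.95 × 10^-2) = 1.40

pH = 1.40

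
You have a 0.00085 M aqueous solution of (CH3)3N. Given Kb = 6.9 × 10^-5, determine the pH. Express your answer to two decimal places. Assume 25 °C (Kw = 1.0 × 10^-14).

(CH3)3N + H2O ⇌ (CH3)3NH+ + OH-
Let x = [OH-] at equilibrium. Kb = x²/(0.00085 − x).
Here C₀/Kb ≈ 12.3, so the small-x approximation fails. Use the quadratic:
x = (−Kb + √(Kb² + 4·Kb·C₀))/2 = 2.10 × 10^-4 M
pOH = −log(2.10 × 10^-4) = 3.68; pH = 14.00 − 3.68 = 10.32

pH = 10.32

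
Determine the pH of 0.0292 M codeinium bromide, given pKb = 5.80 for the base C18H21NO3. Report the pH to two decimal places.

C18H22NO3+ is the conjugate acid of the weak base C18H21NO3.
Kb = 10^(−5.80) = 1.58 × 10^-6
Ka = Kw/Kb = 1.0×10^-14 / 1.58 × 10^-6 = 6.33 × 10^-9
Ka = x²/(0.0292 − x) = 6.33 × 10^-9
Assume x ≪ 0.0292: x ≈ √(6.33 × 10^-9 × 0.0292) = 1.36 × 10^-5 M
pH = −log(1.36 × 10^-5) = 4.87

pH = 4.87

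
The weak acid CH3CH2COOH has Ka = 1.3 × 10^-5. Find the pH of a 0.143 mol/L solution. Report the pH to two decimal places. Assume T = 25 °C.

pH = 2.87

CH3CH2COOH ⇌ CH3CH2COO- + H+
Ka = [H+]²/(0.143 − [H+]) = 1.3 × 10^-5
Neglecting [H+] in the denominator: [H+] = √(1.3 × 10^-5 × 0.143) = 1.36 × 10^-3 M
Check: 0.95% ionized — well under 5%, approximation valid.
pH = −log(1.36 × 10^-3) = 2.87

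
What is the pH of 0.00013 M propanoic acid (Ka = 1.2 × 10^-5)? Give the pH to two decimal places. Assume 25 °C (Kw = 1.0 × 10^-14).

pH = 4.47

CH3CH2COOH ⇌ CH3CH2COO- + H+
Ka = [H+]²/(0.00013 − [H+]) = 1.2 × 10^-5
[H+] is not negligible relative to C₀; solve [H+]² + 1.2e-05·[H+] − 1.56e-09 = 0.
[H+] = (−Ka + √(Ka² + 4·Ka·C₀))/2 = 3.39 × 10^-5 M
pH = −log(3.39 × 10^-5) = 4.47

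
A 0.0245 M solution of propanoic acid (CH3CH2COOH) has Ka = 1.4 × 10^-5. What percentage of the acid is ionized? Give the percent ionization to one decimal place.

2.4%

CH3CH2COOH ⇌ CH3CH2COO- + H+; let x = [H+] at equilibrium.
x ≈ √(Ka·C₀) = √(1.4 × 10^-5 × 0.0245) = 5.86 × 10^-4 M
Fraction ionized = 5.86 × 10^-4 / 0.0245 = 0.0239 → 2.4%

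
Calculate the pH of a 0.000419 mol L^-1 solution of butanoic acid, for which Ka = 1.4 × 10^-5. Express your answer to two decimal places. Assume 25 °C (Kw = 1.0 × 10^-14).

pH = 4.16

CH3(CH2)2COOH ⇌ CH3(CH2)2COO- + H+
Let x = [H+] at equilibrium. Ka = x²/(0.000419 − x).
Here C₀/Ka ≈ 29.9, so the small-x approximation fails. Use the quadratic:
x = (−Ka + √(Ka² + 4·Ka·C₀))/2 = 6.99 × 10^-5 M
pH = −log[H+] = −log(6.99 × 10^-5) = 4.16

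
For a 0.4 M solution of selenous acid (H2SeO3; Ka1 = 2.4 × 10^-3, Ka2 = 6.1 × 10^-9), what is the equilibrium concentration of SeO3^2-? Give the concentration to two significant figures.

6.1 × 10^-9 M

First ionization gives [H+] ≈ [HSeO3-] = 2.98 × 10^-2 M.
Second step: Ka2 = [H+][SeO3^2-]/[HSeO3-] ≈ [SeO3^2-] (since [H+] ≈ [HSeO3-]).
So [SeO3^2-] ≈ Ka2.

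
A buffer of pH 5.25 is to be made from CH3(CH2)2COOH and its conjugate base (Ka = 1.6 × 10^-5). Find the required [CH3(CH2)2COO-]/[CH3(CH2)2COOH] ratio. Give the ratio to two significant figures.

ratio = 2.8

pKa = -log(1.6 × 10^-5) = 4.796
pH = pKa + log(r) ⇒ log(r) = 5.25 − 4.796 = +0.454
r = [CH3(CH2)2COO-]/[CH3(CH2)2COOH] = 10^(+0.454) = 2.84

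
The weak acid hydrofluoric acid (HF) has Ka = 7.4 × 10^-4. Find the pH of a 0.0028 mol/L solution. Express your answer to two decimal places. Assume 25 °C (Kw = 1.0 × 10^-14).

pH = 2.95

HF ⇌ F- + H+
From the ICE table, Ka = x²/(0.0028 − x) = 7.4 × 10^-4.
x is not negligible relative to C₀; solve x² + 0.00074·x − 2.07e-06 = 0.
x = [−0.00074 + √(0.00074² + 8.29e-06)]/2 = 1.12 × 10^-3 M
pH = −log(1.12 × 10^-3) = 2.95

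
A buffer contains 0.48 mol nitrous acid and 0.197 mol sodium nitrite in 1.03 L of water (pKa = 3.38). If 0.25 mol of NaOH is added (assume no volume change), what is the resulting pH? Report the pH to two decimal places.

OH- converts HNO2 to NO2-: HNO2 → 0.23 mol, NO2- → 0.447 mol.
pH = pKa + log(n_NO2-/n_HNO2) = 3.38 + log(0.447/0.23) = 3.38 + (+0.289)

pH = 3.67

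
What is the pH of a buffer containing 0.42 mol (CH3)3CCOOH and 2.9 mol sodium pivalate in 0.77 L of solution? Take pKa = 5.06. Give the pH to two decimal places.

Using pH = pKa + log([base]/[acid]) with [base]/[acid] = 2.9/0.42:
pH = 5.06 + (+0.839) = 5.90

pH = 5.90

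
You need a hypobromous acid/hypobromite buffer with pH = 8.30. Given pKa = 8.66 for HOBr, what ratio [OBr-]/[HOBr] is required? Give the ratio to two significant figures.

ratio = 0.44

pH = pKa + log(r) ⇒ log(r) = 8.30 − 8.66 = -0.36
r = [OBr-]/[HOBr] = 10^(-0.36) = 0.437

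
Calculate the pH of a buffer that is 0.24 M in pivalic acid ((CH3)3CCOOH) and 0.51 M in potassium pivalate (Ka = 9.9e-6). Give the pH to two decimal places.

pKa = −log(9.9 × 10^-6) = 5.004
Using pH = pKa + log([base]/[acid]) with [base]/[acid] = 0.51/0.24:
pH = 5.004 + (+0.327) = 5.33

pH = 5.33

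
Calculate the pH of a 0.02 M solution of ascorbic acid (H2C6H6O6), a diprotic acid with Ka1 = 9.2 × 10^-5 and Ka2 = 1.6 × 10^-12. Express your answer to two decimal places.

pH = 2.88

Ka1 ≫ Ka2, so treat the first dissociation as the only significant source of H+.
Ka1 = x²/(0.02 − x) = 9.2 × 10^-5
Solving the quadratic: x = (−Ka1 + √(Ka1² + 4·Ka1·C₀))/2 = 1.31 × 10^-3 M
pH = −log(1.31 × 10^-3) = 2.88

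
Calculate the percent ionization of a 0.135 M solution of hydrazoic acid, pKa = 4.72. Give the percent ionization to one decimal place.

1.2%

HN3 ⇌ N3- + H+; let x = [H+] at equilibrium.
Ka = 10^(−4.72) = 1.91 × 10^-5
x ≈ √(Ka·C₀) = √(1.91 × 10^-5 × 0.135) = 1.61 × 10^-3 M
Fraction ionized = 1.61 × 10^-3 / 0.135 = 0.0119 → 1.2%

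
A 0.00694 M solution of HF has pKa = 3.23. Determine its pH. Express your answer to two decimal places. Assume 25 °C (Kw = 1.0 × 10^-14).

HF ⇌ F- + H+
Ka = 10^(−3.23) = 5.89 × 10^-4
Ka = [H+]²/(0.00694 − [H+]) = 5.89 × 10^-4
The 5% rule fails; solving [H+]² + Ka·[H+] − Ka·C₀ = 0 exactly:
[H+] = (−Ka + √(Ka² + 4·Ka·C₀))/2 = 1.75 × 10^-3 M
pH = −log[H+] = −log(1.75 × 10^-3) = 2.76

pH = 2.76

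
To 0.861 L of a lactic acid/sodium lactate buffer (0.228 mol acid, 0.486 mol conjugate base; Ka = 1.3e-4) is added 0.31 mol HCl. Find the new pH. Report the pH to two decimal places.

Added H+ converts CH3CH(OH)COO- to CH3CH(OH)COOH: CH3CH(OH)COOH → 0.538 mol, CH3CH(OH)COO- → 0.176 mol.
pKa = −log(1.3 × 10^-4) = 3.886
Henderson–Hasselbalch with mole ratio 0.176/0.538: pH = 3.886 + (-0.485)

pH = 3.40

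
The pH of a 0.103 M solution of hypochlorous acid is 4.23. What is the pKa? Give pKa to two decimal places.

[H+] = 10^(-4.23) = 5.89 × 10^-5 M
At equilibrium [HA] = 0.103 − 5.89 × 10^-5 = 1.03 × 10^-1 M
Ka = [H+][A-]/[HA] = (5.89 × 10^-5)² / 1.03 × 10^-1 = 3.37 × 10^-8
pKa = -log(3.37 × 10^-8) = 7.47

pKa = 7.47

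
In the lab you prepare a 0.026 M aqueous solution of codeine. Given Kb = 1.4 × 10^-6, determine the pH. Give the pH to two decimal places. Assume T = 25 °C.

pH = 10.28

C18H21NO3 + H2O ⇌ C18H22NO3+ + OH-
Kb = [OH-]²/(0.026 − [OH-]) = 1.4 × 10^-6
Neglecting [OH-] in the denominator: [OH-] = √(1.4 × 10^-6 × 0.026) = 1.91 × 10^-4 M
([OH-]/C₀ = 0.73% < 5%, so the approximation holds.)
pOH = 3.72, so pH = 14.00 − pOH = 10.28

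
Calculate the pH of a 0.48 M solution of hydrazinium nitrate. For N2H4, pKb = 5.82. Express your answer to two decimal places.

N2H5+ is the conjugate acid of the weak base N2H4.
Kb = 10^(−5.82) = 1.51 × 10^-6
Ka = Kw/Kb = 1.0×10^-14 / 1.51 × 10^-6 = 6.62 × 10^-9
Ka = x²/(0.48 − x) = 6.62 × 10^-9
Assume x ≪ 0.48: x ≈ √(6.62 × 10^-9 × 0.48) = 5.64 × 10^-5 M
(x/C₀ = 0.012% < 5%, so the approximation holds.)
pH = −log[H+] = −log(5.64 × 10^-5) = 4.25

pH = 4.25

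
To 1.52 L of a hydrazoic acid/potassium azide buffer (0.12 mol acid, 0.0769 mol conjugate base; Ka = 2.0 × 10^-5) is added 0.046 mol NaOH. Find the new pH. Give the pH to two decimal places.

pH = 4.92

OH- converts HN3 to N3-: HN3 → 0.074 mol, N3- → 0.123 mol.
pKa = −log(2.0 × 10^-5) = 4.699
Henderson–Hasselbalch with mole ratio 0.123/0.074: pH = 4.699 + (+0.221)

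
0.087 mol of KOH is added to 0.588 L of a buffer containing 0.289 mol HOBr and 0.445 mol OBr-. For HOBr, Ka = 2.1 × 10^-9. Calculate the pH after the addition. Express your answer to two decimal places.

After neutralization: n(HOBr) = 0.202 mol, n(OBr-) = 0.532 mol.
pKa = −log(2.1 × 10^-9) = 8.678
pH = pKa + log([A⁻]/[HA]) = 8.678 + log(0.532/0.202) = 8.678 +0.421

pH = 9.10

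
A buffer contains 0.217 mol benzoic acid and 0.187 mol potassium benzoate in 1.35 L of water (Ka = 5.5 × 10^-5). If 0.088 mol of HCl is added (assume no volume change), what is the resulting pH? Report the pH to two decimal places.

Added H+ converts C6H5COO- to C6H5COOH: C6H5COOH → 0.305 mol, C6H5COO- → 0.099 mol.
pKa = −log(5.5 × 10^-5) = 4.260
Henderson–Hasselbalch with mole ratio 0.099/0.305: pH = 4.260 + (-0.489)

pH = 3.77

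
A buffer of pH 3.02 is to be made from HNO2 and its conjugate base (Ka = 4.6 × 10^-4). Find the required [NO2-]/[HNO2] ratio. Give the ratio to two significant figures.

ratio = 0.48

pKa = -log(4.6 × 10^-4) = 3.337
pH = pKa + log(r) ⇒ log(r) = 3.02 − 3.337 = -0.317
r = [NO2-]/[HNO2] = 10^(-0.317) = 0.482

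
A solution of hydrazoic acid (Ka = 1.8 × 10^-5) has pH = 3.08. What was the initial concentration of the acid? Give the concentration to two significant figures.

C₀ = 3.9 × 10^-2 M

[H+] = 10^(-3.08) = 8.32 × 10^-4 M = x
Ka = x²/(C₀ − x) ⇒ C₀ = x + x²/Ka
C₀ = 8.32 × 10^-4 + (8.32 × 10^-4)²/(1.8 × 10^-5) = 3.93 × 10^-2 M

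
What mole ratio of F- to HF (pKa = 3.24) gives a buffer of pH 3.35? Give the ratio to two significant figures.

pH = pKa + log(r) ⇒ log(r) = 3.35 − 3.24 = +0.11
r = [F-]/[HF] = 10^(+0.11) = 1.29

ratio = 1.3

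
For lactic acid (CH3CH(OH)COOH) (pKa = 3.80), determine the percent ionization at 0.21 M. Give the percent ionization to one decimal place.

2.7%

CH3CH(OH)COOH ⇌ CH3CH(OH)COO- + H+; let x = [H+] at equilibrium.
Ka = 10^(−3.80) = 1.58 × 10^-4
x ≈ √(Ka·C₀) = √(1.58 × 10^-4 × 0.21) = 5.76 × 10^-3 M
% ionization = x/C₀ × 100% = 5.76 × 10^-3/0.21 × 100% = 2.7%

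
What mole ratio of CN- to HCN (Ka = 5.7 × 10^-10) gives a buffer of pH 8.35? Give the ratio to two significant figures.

pKa = -log(5.7 × 10^-10) = 9.244
pH = pKa + log(r) ⇒ log(r) = 8.35 − 9.244 = -0.894
r = [CN-]/[HCN] = 10^(-0.894) = 0.128

ratio = 0.13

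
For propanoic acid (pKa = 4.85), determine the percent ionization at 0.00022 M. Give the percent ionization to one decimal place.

CH3CH2COOH ⇌ CH3CH2COO- + H+; let x = [H+] at equilibrium.
Ka = 10^(−4.85) = 1.41 × 10^-5
Ka = x²/(C₀ − x); solving the quadratic gives x = 4.91 × 10^-5 M.
Fraction ionized = 4.91 × 10^-5 / 0.00022 = 0.2232 → 22.3%

22.3%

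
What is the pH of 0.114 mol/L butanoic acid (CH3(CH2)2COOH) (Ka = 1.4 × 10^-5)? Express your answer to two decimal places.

CH3(CH2)2COOH ⇌ CH3(CH2)2COO- + H+
Ka = x²/(0.114 − x) = 1.4 × 10^-5
Since Ka ≪ C₀, x ≈ √(Ka·C₀) = 1.26 × 10^-3 M.
(x/C₀ = 1.1% < 5%, so the approximation holds.)
pH = −log[H+] = −log(1.26 × 10^-3) = 2.90

pH = 2.90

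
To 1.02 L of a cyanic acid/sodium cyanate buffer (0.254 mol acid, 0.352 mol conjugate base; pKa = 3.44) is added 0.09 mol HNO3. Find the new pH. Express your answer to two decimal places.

After neutralization: n(HOCN) = 0.344 mol, n(OCN-) = 0.262 mol.
pH = pKa + log([A⁻]/[HA]) = 3.44 + log(0.262/0.344) = 3.44 -0.118

pH = 3.32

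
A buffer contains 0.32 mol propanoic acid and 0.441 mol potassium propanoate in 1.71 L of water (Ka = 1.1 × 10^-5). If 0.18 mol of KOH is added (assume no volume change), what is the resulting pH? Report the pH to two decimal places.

After neutralization: n(CH3CH2COOH) = 0.14 mol, n(CH3CH2COO-) = 0.621 mol.
pKa = −log(1.1 × 10^-5) = 4.959
pH = pKa + log(n_CH3CH2COO-/n_CH3CH2COOH) = 4.959 + log(0.621/0.14) = 4.959 + (+0.647)

pH = 5.61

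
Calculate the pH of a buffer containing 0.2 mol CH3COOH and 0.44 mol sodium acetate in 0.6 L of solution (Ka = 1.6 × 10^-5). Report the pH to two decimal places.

pH = 5.14

pKa = −log(1.6 × 10^-5) = 4.796
pH = pKa + log([A⁻]/[HA]) = 4.796 + log(0.44/0.2)
pH = 4.796 + (+0.342) = 5.14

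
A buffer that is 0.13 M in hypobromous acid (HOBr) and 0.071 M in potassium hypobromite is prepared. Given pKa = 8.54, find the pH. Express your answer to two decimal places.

pH = pKa + log([A⁻]/[HA]) = 8.54 + log(0.071/0.13)
pH = 8.54 + (-0.263) = 8.28

pH = 8.28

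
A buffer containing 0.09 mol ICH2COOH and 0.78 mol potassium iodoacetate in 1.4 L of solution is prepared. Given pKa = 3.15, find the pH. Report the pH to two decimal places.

pH = 4.09

Using pH = pKa + log([base]/[acid]) with [base]/[acid] = 0.78/0.09:
pH = 3.15 + (+0.938) = 4.09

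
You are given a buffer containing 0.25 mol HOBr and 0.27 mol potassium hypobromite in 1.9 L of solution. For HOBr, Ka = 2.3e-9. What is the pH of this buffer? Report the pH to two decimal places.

pH = 8.67

pKa = −log(2.3 × 10^-9) = 8.638
Henderson–Hasselbalch: pH = pKa + log([OBr-]/[HOBr]) = 8.638 + log(0.27/0.25)
pH = 8.638 + (+0.033) = 8.67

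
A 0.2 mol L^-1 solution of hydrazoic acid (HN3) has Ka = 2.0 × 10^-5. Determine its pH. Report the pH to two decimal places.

HN3 ⇌ N3- + H+
Let x = [H+] at equilibrium. Ka = x²/(0.2 − x).
Neglecting x in the denominator: x = √(2.0 × 10^-5 × 0.2) = 2.00 × 10^-3 M
(x/C₀ = 1% < 5%, so the approximation holds.)
pH = −log[H+] = −log(2.00 × 10^-3) = 2.70

pH = 2.70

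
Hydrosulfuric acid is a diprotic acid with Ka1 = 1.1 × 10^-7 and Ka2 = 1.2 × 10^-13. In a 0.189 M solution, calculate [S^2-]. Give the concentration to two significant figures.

First ionization gives [H+] ≈ [HS-] = 1.44 × 10^-4 M.
Second step: Ka2 = [H+][S^2-]/[HS-] ≈ [S^2-] (since [H+] ≈ [HS-]).
So [S^2-] ≈ Ka2.

1.2 × 10^-13 M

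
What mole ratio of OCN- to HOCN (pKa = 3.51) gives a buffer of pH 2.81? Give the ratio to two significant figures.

pH = pKa + log(r) ⇒ log(r) = 2.81 − 3.51 = -0.70
r = [OCN-]/[HOCN] = 10^(-0.70) = 0.2

ratio = 0.20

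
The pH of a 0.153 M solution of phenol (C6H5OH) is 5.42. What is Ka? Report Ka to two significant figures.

[H+] = 10^(-5.42) = 3.80 × 10^-6 M
At equilibrium [HA] = 0.153 − 3.80 × 10^-6 = 1.53 × 10^-1 M
Ka = [H+][A-]/[HA] = (3.80 × 10^-6)² / 1.53 × 10^-1 = 9.4 × 10^-11

Ka = 9.4 × 10^-11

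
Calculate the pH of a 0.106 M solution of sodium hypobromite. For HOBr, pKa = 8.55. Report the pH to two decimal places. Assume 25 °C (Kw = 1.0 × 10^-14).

pH = 10.79

OBr- is the conjugate base of the weak acid HOBr.
Ka = 10^(−8.55) = 2.82 × 10^-9
Kb = Kw/Ka = 1.0×10^-14 / 2.82 × 10^-9 = 3.55 × 10^-6
Kb = [OH-]²/(0.106 − [OH-]) = 3.55 × 10^-6
Neglecting [OH-] in the denominator: [OH-] = √(3.55 × 10^-6 × 0.106) = 6.13 × 10^-4 M
pOH = 3.21, so pH = 14.00 − pOH = 10.79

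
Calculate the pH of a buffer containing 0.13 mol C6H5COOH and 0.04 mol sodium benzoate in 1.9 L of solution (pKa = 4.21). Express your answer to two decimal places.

pH = 3.70

Using pH = pKa + log([base]/[acid]) with [base]/[acid] = 0.04/0.13:
pH = 4.21 + (-0.512) = 3.70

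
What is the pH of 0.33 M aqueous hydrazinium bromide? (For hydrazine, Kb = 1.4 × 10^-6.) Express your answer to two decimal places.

N2H5+ is the conjugate acid of the weak base N2H4.
Ka = Kw/Kb = 1.0×10^-14 / 1.4 × 10^-6 = 7.14 × 10^-9
From the ICE table, Ka = [H+]²/(0.33 − [H+]) = 7.14 × 10^-9.
Neglecting [H+] in the denominator: [H+] = √(7.14 × 10^-9 × 0.33) = 4.85 × 10^-5 M
([H+]/C₀ = 0.015% < 5%, so the approximation holds.)
pH = −log[H+] = −log(4.85 × 10^-5) = 4.31

pH = 4.31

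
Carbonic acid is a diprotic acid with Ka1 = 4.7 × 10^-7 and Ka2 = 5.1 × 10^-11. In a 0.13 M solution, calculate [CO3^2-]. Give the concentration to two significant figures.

5.1 × 10^-11 M

First ionization gives [H+] ≈ [HCO3-] = 2.47 × 10^-4 M.
Second step: Ka2 = [H+][CO3^2-]/[HCO3-] ≈ [CO3^2-] (since [H+] ≈ [HCO3-]).
So [CO3^2-] ≈ Ka2.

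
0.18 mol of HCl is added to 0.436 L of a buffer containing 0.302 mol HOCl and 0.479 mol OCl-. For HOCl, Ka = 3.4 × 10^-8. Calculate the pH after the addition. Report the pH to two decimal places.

Added H+ converts OCl- to HOCl: HOCl → 0.482 mol, OCl- → 0.299 mol.
pKa = −log(3.4 × 10^-8) = 7.469
pH = pKa + log([A⁻]/[HA]) = 7.469 + log(0.299/0.482) = 7.469 -0.207

pH = 7.26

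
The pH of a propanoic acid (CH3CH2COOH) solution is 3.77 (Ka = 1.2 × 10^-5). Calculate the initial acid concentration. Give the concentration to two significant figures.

[H+] = 10^(-3.77) = 1.70 × 10^-4 M = x
Ka = x²/(C₀ − x) ⇒ C₀ = x + x²/Ka
C₀ = 1.70 × 10^-4 + (1.70 × 10^-4)²/(1.2 × 10^-5) = 2.58 × 10^-3 M

C₀ = 2.6 × 10^-3 M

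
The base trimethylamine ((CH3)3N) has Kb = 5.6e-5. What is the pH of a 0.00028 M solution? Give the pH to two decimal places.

(CH3)3N + H2O ⇌ (CH3)3NH+ + OH-
Kb = x²/(0.00028 − x) = 5.6 × 10^-5
x is not negligible relative to C₀; solve x² + 5.6e-05·x − 1.57e-08 = 0.
x = (−Kb + √(Kb² + 4·Kb·C₀))/2 = 1.00 × 10^-4 M
pOH = −log(1.00 × 10^-4) = 4.00; pH = 14.00 − 4.00 = 10.00

pH = 10.00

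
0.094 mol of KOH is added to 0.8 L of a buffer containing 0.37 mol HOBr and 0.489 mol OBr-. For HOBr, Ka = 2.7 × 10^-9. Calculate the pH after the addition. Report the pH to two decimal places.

pH = 8.89

OH- converts HOBr to OBr-: HOBr → 0.276 mol, OBr- → 0.583 mol.
pKa = −log(2.7 × 10^-9) = 8.569
pH = pKa + log(n_OBr-/n_HOBr) = 8.569 + log(0.583/0.276) = 8.569 + (+0.325)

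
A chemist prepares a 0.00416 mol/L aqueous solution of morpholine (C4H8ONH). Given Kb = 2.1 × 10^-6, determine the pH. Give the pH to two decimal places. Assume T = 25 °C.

C4H8ONH + H2O ⇌ C4H8ONH2+ + OH-
From the ICE table, Kb = x²/(0.00416 − x) = 2.1 × 10^-6.
Assume x ≪ 0.00416: x ≈ √(2.1 × 10^-6 × 0.00416) = 9.35 × 10^-5 M
pOH = −log(9.35 × 10^-5) = 4.03; pH = 14.00 − 4.03 = 9.97

pH = 9.97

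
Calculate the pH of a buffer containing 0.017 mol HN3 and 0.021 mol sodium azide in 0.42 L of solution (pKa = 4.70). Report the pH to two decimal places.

pH = 4.79

Using pH = pKa + log([base]/[acid]) with [base]/[acid] = 0.021/0.017:
pH = 4.70 + (+0.092) = 4.79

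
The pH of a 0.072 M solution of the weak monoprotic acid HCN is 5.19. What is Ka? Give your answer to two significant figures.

Ka = 5.8 × 10^-10

[H+] = 10^(-5.19) = 6.46 × 10^-6 M
At equilibrium [HA] = 0.072 − 6.46 × 10^-6 = 7.20 × 10^-2 M
Ka = [H+][A-]/[HA] = (6.46 × 10^-6)² / 7.20 × 10^-2 = 5.8 × 10^-10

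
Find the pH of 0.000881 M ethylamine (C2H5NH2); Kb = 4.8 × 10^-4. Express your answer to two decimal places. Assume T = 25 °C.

pH = 10.66

C2H5NH2 + H2O ⇌ C2H5NH3+ + OH-
Kb = [OH-]²/(0.000881 − [OH-]) = 4.8 × 10^-4
The 5% rule fails; solving [OH-]² + Kb·[OH-] − Kb·C₀ = 0 exactly:
[OH-] = (−Kb + √(Kb² + 4·Kb·C₀))/2 = 4.53 × 10^-4 M
pOH = −log(4.53 × 10^-4) = 3.34; pH = 14.00 − 3.34 = 10.66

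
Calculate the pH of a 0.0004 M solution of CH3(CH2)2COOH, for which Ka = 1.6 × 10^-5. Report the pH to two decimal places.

pH = 4.14

CH3(CH2)2COOH ⇌ CH3(CH2)2COO- + H+
From the ICE table, Ka = [H+]²/(0.0004 − [H+]) = 1.6 × 10^-5.
Here C₀/Ka ≈ 25, so the small-[H+] approximation fails. Use the quadratic:
[H+] = (−Ka + √(Ka² + 4·Ka·C₀))/2 = 7.24 × 10^-5 M
pH = −log(7.24 × 10^-5) = 4.14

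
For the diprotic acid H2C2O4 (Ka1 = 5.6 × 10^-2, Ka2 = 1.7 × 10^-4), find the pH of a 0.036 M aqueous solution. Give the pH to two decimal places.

pH = 1.60

Since Ka1 ≫ Ka2, the first ionization dominates [H+].
Ka1 = x²/(0.036 − x) = 5.6 × 10^-2
Solving the quadratic: x = (−Ka1 + √(Ka1² + 4·Ka1·C₀))/2 = 2.49 × 10^-2 M
pH = −log(2.49 × 10^-2) = 1.60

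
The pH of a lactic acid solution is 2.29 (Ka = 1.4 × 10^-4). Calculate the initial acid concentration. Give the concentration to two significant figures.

C₀ = 1.9 × 10^-1 M

[H+] = 10^(-2.29) = 5.13 × 10^-3 M = x
Ka = x²/(C₀ − x) ⇒ C₀ = x + x²/Ka
C₀ = 5.13 × 10^-3 + (5.13 × 10^-3)²/(1.4 × 10^-4) = 1.93 × 10^-1 M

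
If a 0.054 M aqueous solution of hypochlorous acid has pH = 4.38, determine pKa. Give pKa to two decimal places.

[H+] = 10^(-4.38) = 4.17 × 10^-5 M
At equilibrium [HA] = 0.054 − 4.17 × 10^-5 = 5.40 × 10^-2 M
Ka = [H+][A-]/[HA] = (4.17 × 10^-5)² / 5.40 × 10^-2 = 3.22 × 10^-8
pKa = -log(3.22 × 10^-8) = 7.49

pKa = 7.49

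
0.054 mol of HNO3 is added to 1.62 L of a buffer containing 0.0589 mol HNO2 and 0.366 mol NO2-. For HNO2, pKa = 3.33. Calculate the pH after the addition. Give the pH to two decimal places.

Added H+ converts NO2- to HNO2: HNO2 → 0.113 mol, NO2- → 0.312 mol.
Henderson–Hasselbalch with mole ratio 0.312/0.113: pH = 3.33 + (+0.441)

pH = 3.77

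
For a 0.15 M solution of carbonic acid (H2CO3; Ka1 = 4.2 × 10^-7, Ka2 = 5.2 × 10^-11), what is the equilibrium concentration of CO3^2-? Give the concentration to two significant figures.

First ionization gives [H+] ≈ [HCO3-] = 2.51 × 10^-4 M.
Second step: Ka2 = [H+][CO3^2-]/[HCO3-] ≈ [CO3^2-] (since [H+] ≈ [HCO3-]).
So [CO3^2-] ≈ Ka2.

5.2 × 10^-11 M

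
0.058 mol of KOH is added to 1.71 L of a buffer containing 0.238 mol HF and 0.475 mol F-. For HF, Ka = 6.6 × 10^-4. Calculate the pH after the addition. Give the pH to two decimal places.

pH = 3.65

After neutralization: n(HF) = 0.18 mol, n(F-) = 0.533 mol.
pKa = −log(6.6 × 10^-4) = 3.180
Henderson–Hasselbalch with mole ratio 0.533/0.18: pH = 3.180 + (+0.471)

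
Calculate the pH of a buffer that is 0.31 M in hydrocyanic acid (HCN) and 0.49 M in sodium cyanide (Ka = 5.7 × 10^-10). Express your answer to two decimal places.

pH = 9.44

pKa = −log(5.7 × 10^-10) = 9.244
pH = pKa + log([A⁻]/[HA]) = 9.244 + log(0.49/0.31)
pH = 9.244 + (+0.199) = 9.44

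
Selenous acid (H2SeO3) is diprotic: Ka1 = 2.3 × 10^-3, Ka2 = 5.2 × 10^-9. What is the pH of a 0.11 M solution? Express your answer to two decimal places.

pH = 1.83

Ka1 ≫ Ka2, so treat the first dissociation as the only significant source of H+.
Ka1 = x²/(0.11 − x) = 2.3 × 10^-3
Solving the quadratic: x = (−Ka1 + √(Ka1² + 4·Ka1·C₀))/2 = 1.48 × 10^-2 M
pH = −log(1.48 × 10^-2) = 1.83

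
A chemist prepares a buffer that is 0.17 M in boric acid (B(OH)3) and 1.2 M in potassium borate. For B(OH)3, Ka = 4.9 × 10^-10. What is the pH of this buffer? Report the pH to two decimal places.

pKa = −log(4.9 × 10^-10) = 9.310
Henderson–Hasselbalch: pH = pKa + log([B(OH)4-]/[B(OH)3]) = 9.310 + log(1.2/0.17)
pH = 9.310 + (+0.849) = 10.16

pH = 10.16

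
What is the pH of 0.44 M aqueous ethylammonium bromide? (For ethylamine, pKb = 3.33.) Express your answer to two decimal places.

pH = 5.51

C2H5NH3+ is the conjugate acid of the weak base C2H5NH2.
Kb = 10^(−3.33) = 4.68 × 10^-4
Ka = Kw/Kb = 1.0×10^-14 / 4.68 × 10^-4 = 2.14 × 10^-11
Ka = [H+]²/(0.44 − [H+]) = 2.14 × 10^-11
Since Ka ≪ C₀, [H+] ≈ √(Ka·C₀) = 3.07 × 10^-6 M.
pH = −log[H+] = −log(3.07 × 10^-6) = 5.51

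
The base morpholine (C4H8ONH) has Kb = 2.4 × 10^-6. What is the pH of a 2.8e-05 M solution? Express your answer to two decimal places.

pH = 8.85

C4H8ONH + H2O ⇌ C4H8ONH2+ + OH-
From the ICE table, Kb = x²/(2.8e-05 − x) = 2.4 × 10^-6.
Here C₀/Kb ≈ 11.7, so the small-x approximation fails. Use the quadratic:
x = [−2.4e-06 + √(2.4e-06² + 2.69e-10)]/2 = 7.08 × 10^-6 M
pOH = 5.15, so pH = 14.00 − pOH = 8.85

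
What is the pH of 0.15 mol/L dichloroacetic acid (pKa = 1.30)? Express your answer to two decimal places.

pH = 1.19

Cl2CHCOOH ⇌ Cl2CHCOO- + H+
Ka = 10^(−1.30) = 5.01 × 10^-2
From the ICE table, Ka = x²/(0.15 − x) = 5.01 × 10^-2.
x is not negligible relative to C₀; solve x² + 0.0501·x − 0.00751 = 0.
x = (−Ka + √(Ka² + 4·Ka·C₀))/2 = 6.52 × 10^-2 M
pH = −log[H+] = −log(6.52 × 10^-2) = 1.19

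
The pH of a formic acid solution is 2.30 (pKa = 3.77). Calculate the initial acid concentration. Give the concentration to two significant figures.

C₀ = 1.5 × 10^-1 M

[H+] = 10^(-2.30) = 5.01 × 10^-3 M = x
Ka = 10^(−3.77) = 1.70 × 10^-4
Ka = x²/(C₀ − x) ⇒ C₀ = x + x²/Ka
C₀ = 5.01 × 10^-3 + (5.01 × 10^-3)²/(1.70 × 10^-4) = 1.53 × 10^-1 M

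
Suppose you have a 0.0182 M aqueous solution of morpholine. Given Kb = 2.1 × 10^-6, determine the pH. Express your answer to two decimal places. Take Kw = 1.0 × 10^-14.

C4H8ONH + H2O ⇌ C4H8ONH2+ + OH-
Kb = [OH-]²/(0.0182 − [OH-]) = 2.1 × 10^-6
Since Kb ≪ C₀, [OH-] ≈ √(Kb·C₀) = 1.95 × 10^-4 M.
Check: 1.1% ionized — well under 5%, approximation valid.
pOH = 3.71, so pH = 14.00 − pOH = 10.29

pH = 10.29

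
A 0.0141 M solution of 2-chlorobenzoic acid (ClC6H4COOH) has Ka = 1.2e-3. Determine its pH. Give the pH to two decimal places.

pH = 2.45

ClC6H4COOH ⇌ ClC6H4COO- + H+
From the ICE table, Ka = x²/(0.0141 − x) = 1.2 × 10^-3.
The 5% rule fails; solving x² + Ka·x − Ka·C₀ = 0 exactly:
x = [−0.0012 + √(0.0012² + 6.77e-05)]/2 = 3.56 × 10^-3 M
pH = −log(3.56 × 10^-3) = 2.45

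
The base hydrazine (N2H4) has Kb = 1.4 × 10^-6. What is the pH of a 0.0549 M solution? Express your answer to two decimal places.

pH = 10.44

N2H4 + H2O ⇌ N2H5+ + OH-
Let x = [OH-] at equilibrium. Kb = x²/(0.0549 − x).
Assume x ≪ 0.0549: x ≈ √(1.4 × 10^-6 × 0.0549) = 2.77 × 10^-4 M
pOH = 3.56, so pH = 14.00 − pOH = 10.44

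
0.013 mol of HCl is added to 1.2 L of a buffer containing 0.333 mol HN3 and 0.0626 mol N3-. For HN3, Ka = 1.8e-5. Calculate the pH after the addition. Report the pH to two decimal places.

After neutralization: n(HN3) = 0.346 mol, n(N3-) = 0.0496 mol.
pKa = −log(1.8 × 10^-5) = 4.745
Henderson–Hasselbalch with mole ratio 0.0496/0.346: pH = 4.745 + (-0.844)

pH = 3.90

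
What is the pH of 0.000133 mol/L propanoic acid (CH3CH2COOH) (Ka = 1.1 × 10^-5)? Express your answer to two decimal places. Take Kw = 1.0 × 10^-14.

pH = 4.48

CH3CH2COOH ⇌ CH3CH2COO- + H+
From the ICE table, Ka = [H+]²/(0.000133 − [H+]) = 1.1 × 10^-5.
[H+] is not negligible relative to C₀; solve [H+]² + 1.1e-05·[H+] − 1.46e-09 = 0.
[H+] = (−Ka + √(Ka² + 4·Ka·C₀))/2 = 3.31 × 10^-5 M
pH = −log[H+] = −log(3.31 × 10^-5) = 4.48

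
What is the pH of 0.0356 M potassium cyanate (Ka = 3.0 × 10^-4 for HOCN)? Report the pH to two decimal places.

pH = 8.04

OCN- is the conjugate base of the weak acid HOCN.
Kb = Kw/Ka = 1.0×10^-14 / 3.0 × 10^-4 = 3.33 × 10^-11
From the ICE table, Kb = x²/(0.0356 − x) = 3.33 × 10^-11.
Since Kb ≪ C₀, x ≈ √(Kb·C₀) = 1.09 × 10^-6 M.
Check: 0.0031% ionized — well under 5%, approximation valid.
pOH = 5.96, so pH = 14.00 − pOH = 8.04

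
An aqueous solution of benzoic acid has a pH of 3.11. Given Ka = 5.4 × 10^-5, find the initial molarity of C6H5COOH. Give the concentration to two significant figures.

[H+] = 10^(-3.11) = 7.76 × 10^-4 M = x
Ka = x²/(C₀ − x) ⇒ C₀ = x + x²/Ka
C₀ = 7.76 × 10^-4 + (7.76 × 10^-4)²/(5.4 × 10^-5) = 1.19 × 10^-2 M

C₀ = 1.2 × 10^-2 M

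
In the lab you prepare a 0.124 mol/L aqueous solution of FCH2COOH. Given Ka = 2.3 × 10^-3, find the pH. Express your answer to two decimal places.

FCH2COOH ⇌ FCH2COO- + H+
Ka = [H+]²/(0.124 − [H+]) = 2.3 × 10^-3
[H+] is not negligible relative to C₀; solve [H+]² + 0.0023·[H+] − 0.000285 = 0.
[H+] = (−Ka + √(Ka² + 4·Ka·C₀))/2 = 1.58 × 10^-2 M
pH = −log[H+] = −log(1.58 × 10^-2) = 1.80

pH = 1.80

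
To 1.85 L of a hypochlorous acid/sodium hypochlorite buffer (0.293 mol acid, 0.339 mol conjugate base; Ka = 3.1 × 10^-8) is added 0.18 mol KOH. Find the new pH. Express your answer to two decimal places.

pH = 8.17

After neutralization: n(HOCl) = 0.113 mol, n(OCl-) = 0.519 mol.
pKa = −log(3.1 × 10^-8) = 7.509
Henderson–Hasselbalch with mole ratio 0.519/0.113: pH = 7.509 + (+0.662)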